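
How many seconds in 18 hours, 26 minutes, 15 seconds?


Hours: 18 × 3600 = 64800
Minutes: 26 × 60 = 1560
Seconds: 15
Total = 64800 + 1560 + 15 = 66375

66375 seconds


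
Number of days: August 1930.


31 days

Month: August (month 8)
August has 31 days


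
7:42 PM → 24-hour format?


19:42

Input: 7:42 PM
PM: 7 + 12 = 19


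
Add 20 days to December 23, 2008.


Start: December 23, 2008
Add 20 days
December 23 → January 1: 31 - 23 + 1 = 9 days (20 - 9 = 11 left)
January 1 + 11 = January 12, 2009

January 12, 2009


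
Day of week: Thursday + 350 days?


Thursday

Start: Thursday (index 3)
(3 + 350) mod 7
= 353 mod 7
= 3
Index 3 → Thursday


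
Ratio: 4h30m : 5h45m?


Duration 1: 270 minutes
Duration 2: 345 minutes
Ratio = 270:345
GCD = 15
Simplified = 18:23
As a decimal: 18/23 ≈ 0.78

18:23 (0.78)


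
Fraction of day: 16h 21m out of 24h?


0.6813 (68.13%)

Total minutes: 16×60 + 21 = 981
Day = 24×60 = 1440 minutes
Fraction = 981/1440 ≈ 0.6813
As a percentage: 981/1440 × 100 ≈ 68.13%


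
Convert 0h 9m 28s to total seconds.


Hours: 0 × 3600 = 0
Minutes: 9 × 60 = 540
Seconds: 28
Total = 0 + 540 + 28 = 568

568 seconds


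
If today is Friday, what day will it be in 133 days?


Start: Friday (index 4)
(4 + 133) mod 7
= 137 mod 7
= 4
Index 4 → Friday

Friday


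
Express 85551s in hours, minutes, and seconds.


23h 45m 51s

Hours: 85551 ÷ 3600 = 23 remainder 2751
Minutes: 2751 ÷ 60 = 45 remainder 51
Seconds: 51


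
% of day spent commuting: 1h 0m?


4.2%

Time: 60 minutes
Day: 1440 minutes
Percentage = (60/1440) × 100 ≈ 4.2%


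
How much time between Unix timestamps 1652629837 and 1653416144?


786307 seconds (218.4 hours / 9.10 days)

Difference = 1653416144 - 1652629837 = 786307 seconds
In hours: 786307 / 3600 ≈ 218.4
In days: 786307 / 86400 ≈ 9.10


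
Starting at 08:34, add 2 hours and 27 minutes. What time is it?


Start: 514 minutes from midnight
Add: 147 minutes
Total: 661 minutes
Hours: 661 ÷ 60 = 11 remainder 1

11:01


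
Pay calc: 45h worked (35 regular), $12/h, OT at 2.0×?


$660.00

Regular: 35h × $12 = $420.00
Overtime: 45 - 35 = 10h
OT pay: 10h × $12 × 2.0 = $240.00
Total = $420.00 + $240.00 = $660.00


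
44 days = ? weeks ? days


Weeks: 44 ÷ 7 = 6 remainder 2

6 weeks 2 days


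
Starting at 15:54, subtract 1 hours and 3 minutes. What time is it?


14:51

Start: 954 minutes from midnight
Subtract: 63 minutes
Remaining: 954 - 63 = 891
Hours: 14, Minutes: 51


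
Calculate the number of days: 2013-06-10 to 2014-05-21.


345 days

From June 10, 2013 to May 21, 2014
Rest of June 2013: 30 - 10 = 20
Full months: July 31, August 31, September 30, October 31, November 30, December 31, January 31, February 2014 28, March 31, April 30
Days into May 2014: 21
Total = 20 + 31 + 31 + 30 + 31 + 30 + 31 + 31 + 28 + 31 + 30 + 21 = 345 days


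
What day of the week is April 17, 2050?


Zeller's congruence:
q=17, m=4, k=50, j=20
h = (17 + ⌊13×5/5⌋ + 50 + ⌊50/4⌋ + ⌊20/4⌋ - 2×20) mod 7
= (17 + 13 + 50 + 12 + 5 - 40) mod 7
= 57 mod 7 = 1
h=1 → Sunday

Sunday


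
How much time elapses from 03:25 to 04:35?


1h 10m

End time in minutes: 4×60 + 35 = 275
Start time in minutes: 3×60 + 25 = 205
Difference = 275 - 205 = 70 minutes
= 1 hours 10 minutes


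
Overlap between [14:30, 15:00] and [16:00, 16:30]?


0 minutes

Meeting A: 870-900 (in minutes from midnight)
Meeting B: 960-990
Overlap start = max(870, 960) = 960
Overlap end = min(900, 990) = 900
Overlap = max(0, 900 - 960) = 0 min


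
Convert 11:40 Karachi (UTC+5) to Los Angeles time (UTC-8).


Time difference = UTC-8 - UTC+5 = -13 hours
New hour = (11 -13) mod 24
= -2 mod 24 = 22
Minutes unchanged → 22:40; -2 < 0 → previous day

22:40 (previous day)


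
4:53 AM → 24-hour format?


Input: 4:53 AM
AM hour stays: 4

04:53


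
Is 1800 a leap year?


No

Rules: divisible by 4 AND (not by 100 OR by 400)
1800 ÷ 4 = 450 exactly → divisible by 4
1800 ÷ 100 = 18 exactly → divisible by 100
1800 ÷ 400 = 4 remainder 200 → not divisible by 400
Divisible by 100 but not by 400 → not a leap year


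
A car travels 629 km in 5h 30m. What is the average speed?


Distance: 629 km
Time: 5h 30m = 330 min = 330/60 = 11/2 hours
Speed = 629 ÷ (11/2) = 629 × 2 / 11 = 1258/11 ≈ 114.4 km/h

114.4 km/h


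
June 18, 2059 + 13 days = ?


July 1, 2059

Start: June 18, 2059
Add 13 days
June 18 → July 1: 30 - 18 + 1 = 13 days (13 - 13 = 0 left)
Land exactly on July 1, 2059


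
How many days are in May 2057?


Month: May (month 5)
May has 31 days

31 days


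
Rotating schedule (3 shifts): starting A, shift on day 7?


Shifts: A, B, C
Start: A (index 0)
Day 7: (0 + 7 - 1) mod 3
= 6 mod 3
= 0
Index 0 → shift A

Shift A


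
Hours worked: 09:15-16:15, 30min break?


Total time = (16×60+15) - (9×60+15)
= 975 - 555 = 420 min
Minus break: 420 - 30 = 390 min
= 6h 30m

6h 30m (390 minutes)


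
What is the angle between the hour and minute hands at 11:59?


5.5°

Hour hand = 11×30 + 59×0.5 = 359.5°
Minute hand = 59×6 = 354°
Difference = |359.5 - 354| = 5.5°


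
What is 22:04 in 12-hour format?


Hour: 22
22 - 12 = 10 → PM

10:04 PM


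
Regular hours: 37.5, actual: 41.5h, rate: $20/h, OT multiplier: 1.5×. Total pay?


$870.00

Regular: 37.5h × $20 = $750.00
Overtime: 41.5 - 37.5 = 4.0h
OT pay: 4.0h × $20 × 1.5 = $120.00
Total = $750.00 + $120.00 = $870.00


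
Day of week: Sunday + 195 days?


Saturday

Start: Sunday (index 6)
(6 + 195) mod 7
= 201 mod 7
= 5
Index 5 → Saturday


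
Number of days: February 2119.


28 days

Month: February (month 2)
February: 28 or 29 (leap year)
2119 leap year? No


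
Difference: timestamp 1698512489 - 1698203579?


308910 seconds (85.8 hours / 3.58 days)

Difference = 1698512489 - 1698203579 = 308910 seconds
In hours: 308910 / 3600 ≈ 85.8
In days: 308910 / 86400 ≈ 3.58


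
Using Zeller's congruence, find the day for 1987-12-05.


Zeller's congruence:
q=5, m=12, k=87, j=19
h = (5 + ⌊13×13/5⌋ + 87 + ⌊87/4⌋ + ⌊19/4⌋ - 2×19) mod 7
= (5 + 33 + 87 + 21 + 4 - 38) mod 7
= 112 mod 7 = 0
h=0 → Saturday

Saturday


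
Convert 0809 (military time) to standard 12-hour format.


8:09 AM

Hour: 8
8 < 12 → AM


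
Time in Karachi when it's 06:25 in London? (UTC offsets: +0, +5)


Time difference = UTC+5 - UTC+0 = +5 hours
New hour = (6 + 5) mod 24
= 11 mod 24 = 11
Minutes unchanged → 11:25

11:25


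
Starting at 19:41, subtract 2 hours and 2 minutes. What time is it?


17:39

Start: 1181 minutes from midnight
Subtract: 122 minutes
Remaining: 1181 - 122 = 1059
Hours: 17, Minutes: 39


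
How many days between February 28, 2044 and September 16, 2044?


201 days

From February 28, 2044 to September 16, 2044
Rest of February 2044: 29 - 28 = 1
Full months: March 31, April 30, May 31, June 30, July 31, August 31
Days into September 2044: 16
Total = 1 + 31 + 30 + 31 + 30 + 31 + 31 + 16 = 201 days


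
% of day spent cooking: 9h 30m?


Time: 570 minutes
Day: 1440 minutes
Percentage = (570/1440) × 100 ≈ 39.6%

39.6%


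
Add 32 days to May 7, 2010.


Start: May 7, 2010
Add 32 days
May 7 → June 1: 31 - 7 + 1 = 25 days (32 - 25 = 7 left)
June 1 + 7 = June 8, 2010

June 8, 2010


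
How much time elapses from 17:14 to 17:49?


0h 35m

End time in minutes: 17×60 + 49 = 1069
Start time in minutes: 17×60 + 14 = 1034
Difference = 1069 - 1034 = 35 minutes
= 0 hours 35 minutes


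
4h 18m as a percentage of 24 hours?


Total minutes: 4×60 + 18 = 258
Day = 24×60 = 1440 minutes
Fraction = 258/1440 ≈ 0.1792
As a percentage: 258/1440 × 100 ≈ 17.92%

0.1792 (17.92%)


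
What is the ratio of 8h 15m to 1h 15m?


33:5 (6.60)

Duration 1: 495 minutes
Duration 2: 75 minutes
Ratio = 495:75
GCD = 15
Simplified = 33:5
As a decimal: 33/5 = 6.60


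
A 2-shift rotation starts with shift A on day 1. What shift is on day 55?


Shifts: A, B
Start: A (index 0)
Day 55: (0 + 55 - 1) mod 2
= 54 mod 2
= 0
Index 0 → shift A

Shift A


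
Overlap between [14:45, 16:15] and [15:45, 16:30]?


Meeting A: 885-975 (in minutes from midnight)
Meeting B: 945-990
Overlap start = max(885, 945) = 945
Overlap end = min(975, 990) = 975
Overlap = max(0, 975 - 945) = 30 min

30 minutes


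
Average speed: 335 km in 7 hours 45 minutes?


43.2 km/h

Distance: 335 km
Time: 7h 45m = 465 min = 465/60 = 31/4 hours
Speed = 335 ÷ (31/4) = 335 × 4 / 31 = 1340/31 ≈ 43.2 km/h


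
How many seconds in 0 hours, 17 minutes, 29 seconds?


Hours: 0 × 3600 = 0
Minutes: 17 × 60 = 1020
Seconds: 29
Total = 0 + 1020 + 29 = 1049

1049 seconds


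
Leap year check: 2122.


No

Rules: divisible by 4 AND (not by 100 OR by 400)
2122 ÷ 4 = 530 remainder 2 → not divisible by 4
Not divisible by 4 → not a leap year


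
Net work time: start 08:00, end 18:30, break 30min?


10h 0m (600 minutes)

Total time = (18×60+30) - (8×60+0)
= 1110 - 480 = 630 min
Minus break: 630 - 30 = 600 min
= 10h 0m


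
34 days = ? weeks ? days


4 weeks 6 days

Weeks: 34 ÷ 7 = 4 remainder 6


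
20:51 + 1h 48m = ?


Start: 1251 minutes from midnight
Add: 108 minutes
Total: 1359 minutes
Hours: 1359 ÷ 60 = 22 remainder 39

22:39


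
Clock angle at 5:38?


Hour hand = 5×30 + 38×0.5 = 169.0°
Minute hand = 38×6 = 228°
Difference = |169.0 - 228| = 59.0°

59.0°


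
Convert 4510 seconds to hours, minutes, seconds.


Hours: 4510 ÷ 3600 = 1 remainder 910
Minutes: 910 ÷ 60 = 15 remainder 10
Seconds: 10

1h 15m 10s


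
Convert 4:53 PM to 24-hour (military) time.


16:53

Input: 4:53 PM
PM: 4 + 12 = 16


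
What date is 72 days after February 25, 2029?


May 8, 2029

Start: February 25, 2029
Add 72 days
February 25 → March 1: 28 - 25 + 1 = 4 days (72 - 4 = 68 left)
March 1 → April 1: 31 - 1 + 1 = 31 days (68 - 31 = 37 left)
April 1 → May 1: 30 - 1 + 1 = 30 days (37 - 30 = 7 left)
May 1 + 7 = May 8, 2029


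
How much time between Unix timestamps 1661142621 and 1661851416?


Difference = 1661851416 - 1661142621 = 708795 seconds
In hours: 708795 / 3600 ≈ 196.9
In days: 708795 / 86400 ≈ 8.20

708795 seconds (196.9 hours / 8.20 days)


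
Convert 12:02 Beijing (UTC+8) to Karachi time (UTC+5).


09:02

Time difference = UTC+5 - UTC+8 = -3 hours
New hour = (12 -3) mod 24
= 9 mod 24 = 9
Minutes unchanged → 09:02


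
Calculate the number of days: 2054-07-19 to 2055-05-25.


310 days

From July 19, 2054 to May 25, 2055
Rest of July 2054: 31 - 19 = 12
Full months: August 31, September 30, October 31, November 30, December 31, January 31, February 2055 28, March 31, April 30
Days into May 2055: 25
Total = 12 + 31 + 30 + 31 + 30 + 31 + 31 + 28 + 31 + 30 + 25 = 310 days


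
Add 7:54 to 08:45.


16:39

Start: 525 minutes from midnight
Add: 474 minutes
Total: 999 minutes
Hours: 999 ÷ 60 = 16 remainder 39


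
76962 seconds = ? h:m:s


Hours: 76962 ÷ 3600 = 21 remainder 1362
Minutes: 1362 ÷ 60 = 22 remainder 42
Seconds: 42

21h 22m 42s


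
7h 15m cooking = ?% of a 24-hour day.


Time: 435 minutes
Day: 1440 minutes
Percentage = (435/1440) × 100 ≈ 30.2%

30.2%


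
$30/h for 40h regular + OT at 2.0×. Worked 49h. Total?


Regular: 40h × $30 = $1200.00
Overtime: 49 - 40 = 9h
OT pay: 9h × $30 × 2.0 = $540.00
Total = $1200.00 + $540.00 = $1740.00

$1740.00


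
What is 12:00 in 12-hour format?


12:00 PM

Hour: 12
12 → 12 PM (noon)


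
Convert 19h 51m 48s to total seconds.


71508 seconds

Hours: 19 × 3600 = 68400
Minutes: 51 × 60 = 3060
Seconds: 48
Total = 68400 + 3060 + 48 = 71508


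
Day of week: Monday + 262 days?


Thursday

Start: Monday (index 0)
(0 + 262) mod 7
= 262 mod 7
= 3
Index 3 → Thursday


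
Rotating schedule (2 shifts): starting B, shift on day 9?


Shifts: A, B
Start: B (index 1)
Day 9: (1 + 9 - 1) mod 2
= 9 mod 2
= 1
Index 1 → shift B

Shift B


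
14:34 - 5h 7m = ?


Start: 874 minutes from midnight
Subtract: 307 minutes
Remaining: 874 - 307 = 567
Hours: 9, Minutes: 27

09:27


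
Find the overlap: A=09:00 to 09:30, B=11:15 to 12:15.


Meeting A: 540-570 (in minutes from midnight)
Meeting B: 675-735
Overlap start = max(540, 675) = 675
Overlap end = min(570, 735) = 570
Overlap = max(0, 570 - 675) = 0 min

0 minutes


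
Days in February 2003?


Month: February (month 2)
February: 28 or 29 (leap year)
2003 leap year? No

28 days


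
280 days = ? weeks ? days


Weeks: 280 ÷ 7 = 40 remainder 0

40 weeks 0 days


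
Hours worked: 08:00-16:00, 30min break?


7h 30m (450 minutes)

Total time = (16×60+0) - (8×60+0)
= 960 - 480 = 480 min
Minus break: 480 - 30 = 450 min
= 7h 30m


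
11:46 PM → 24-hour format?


Input: 11:46 PM
PM: 11 + 12 = 23

23:46


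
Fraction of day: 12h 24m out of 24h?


0.5167 (51.67%)

Total minutes: 12×60 + 24 = 744
Day = 24×60 = 1440 minutes
Fraction = 744/1440 ≈ 0.5167
As a percentage: 744/1440 × 100 ≈ 51.67%


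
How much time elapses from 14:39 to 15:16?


0h 37m

End time in minutes: 15×60 + 16 = 916
Start time in minutes: 14×60 + 39 = 879
Difference = 916 - 879 = 37 minutes
= 0 hours 37 minutes


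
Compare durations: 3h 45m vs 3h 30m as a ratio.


Duration 1: 225 minutes
Duration 2: 210 minutes
Ratio = 225:210
GCD = 15
Simplified = 15:14
As a decimal: 15/14 ≈ 1.07

15:14 (1.07)


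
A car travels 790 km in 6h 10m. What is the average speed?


128.1 km/h

Distance: 790 km
Time: 6h 10m = 370 min = 370/60 = 37/6 hours
Speed = 790 ÷ (37/6) = 790 × 6 / 37 = 4740/37 ≈ 128.1 km/h


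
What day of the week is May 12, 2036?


Zeller's congruence:
q=12, m=5, k=36, j=20
h = (12 + ⌊13×6/5⌋ + 36 + ⌊36/4⌋ + ⌊20/4⌋ - 2×20) mod 7
= (12 + 15 + 36 + 9 + 5 - 40) mod 7
= 37 mod 7 = 2
h=2 → Monday

Monday


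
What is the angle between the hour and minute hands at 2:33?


121.5°

Hour hand = 2×30 + 33×0.5 = 76.5°
Minute hand = 33×6 = 198°
Difference = |76.5 - 198| = 121.5°


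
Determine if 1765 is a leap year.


Rules: divisible by 4 AND (not by 100 OR by 400)
1765 ÷ 4 = 441 remainder 1 → not divisible by 4
Not divisible by 4 → not a leap year

No


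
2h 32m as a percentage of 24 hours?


Total minutes: 2×60 + 32 = 152
Day = 24×60 = 1440 minutes
Fraction = 152/1440 ≈ 0.1056
As a percentage: 152/1440 × 100 ≈ 10.56%

0.1056 (10.56%)


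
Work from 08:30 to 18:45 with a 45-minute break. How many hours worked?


9h 30m (570 minutes)

Total time = (18×60+45) - (8×60+30)
= 1125 - 510 = 615 min
Minus break: 615 - 45 = 570 min
= 9h 30m


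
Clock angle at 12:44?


Hour hand (12 ≡ 0 on the dial): 0×30 + 44×0.5 = 22.0°
Minute hand = 44×6 = 264°
Difference = |22.0 - 264| = 242.0°
Since > 180°: 360 - 242.0 = 118.0°

118.0°


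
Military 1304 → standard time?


1:04 PM

Hour: 13
13 - 12 = 1 → PM


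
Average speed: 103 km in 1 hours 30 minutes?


Distance: 103 km
Time: 1h 30m = 90 min = 90/60 = 3/2 hours
Speed = 103 ÷ (3/2) = 103 × 2 / 3 = 206/3 ≈ 68.7 km/h

68.7 km/h


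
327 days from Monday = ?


Start: Monday (index 0)
(0 + 327) mod 7
= 327 mod 7
= 5
Index 5 → Saturday

Saturday


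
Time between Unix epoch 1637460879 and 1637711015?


250136 seconds (69.5 hours / 2.90 days)

Difference = 1637711015 - 1637460879 = 250136 seconds
In hours: 250136 / 3600 ≈ 69.5
In days: 250136 / 86400 ≈ 2.90


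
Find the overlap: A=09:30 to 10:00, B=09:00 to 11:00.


30 minutes

Meeting A: 570-600 (in minutes from midnight)
Meeting B: 540-660
Overlap start = max(570, 540) = 570
Overlap end = min(600, 660) = 600
Overlap = max(0, 600 - 570) = 30 min


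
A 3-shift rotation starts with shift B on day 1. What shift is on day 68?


Shift C

Shifts: A, B, C
Start: B (index 1)
Day 68: (1 + 68 - 1) mod 3
= 68 mod 3
= 2
Index 2 → shift C


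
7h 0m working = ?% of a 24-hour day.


29.2%

Time: 420 minutes
Day: 1440 minutes
Percentage = (420/1440) × 100 ≈ 29.2%


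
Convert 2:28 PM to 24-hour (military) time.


Input: 2:28 PM
PM: 2 + 12 = 14

14:28


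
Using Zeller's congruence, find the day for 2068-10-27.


Saturday

Zeller's congruence:
q=27, m=10, k=68, j=20
h = (27 + ⌊13×11/5⌋ + 68 + ⌊68/4⌋ + ⌊20/4⌋ - 2×20) mod 7
= (27 + 28 + 68 + 17 + 5 - 40) mod 7
= 105 mod 7 = 0
h=0 → Saturday


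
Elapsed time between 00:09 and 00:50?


0h 41m

End time in minutes: 0×60 + 50 = 50
Start time in minutes: 0×60 + 9 = 9
Difference = 50 - 9 = 41 minutes
= 0 hours 41 minutes


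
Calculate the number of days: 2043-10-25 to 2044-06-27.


From October 25, 2043 to June 27, 2044
Rest of October 2043: 31 - 25 = 6
Full months: November 30, December 31, January 31, February 2044 29, March 31, April 30, May 31
Days into June 2044: 27
Total = 6 + 30 + 31 + 31 + 29 + 31 + 30 + 31 + 27 = 246 days

246 days


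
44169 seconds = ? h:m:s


Hours: 44169 ÷ 3600 = 12 remainder 969
Minutes: 969 ÷ 60 = 16 remainder 9
Seconds: 9

12h 16m 9s


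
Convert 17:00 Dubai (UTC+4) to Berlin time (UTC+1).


14:00

Time difference = UTC+1 - UTC+4 = -3 hours
New hour = (17 -3) mod 24
= 14 mod 24 = 14
Minutes unchanged → 14:00


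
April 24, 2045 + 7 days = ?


May 1, 2045

Start: April 24, 2045
Add 7 days
April 24 → May 1: 30 - 24 + 1 = 7 days (7 - 7 = 0 left)
Land exactly on May 1, 2045


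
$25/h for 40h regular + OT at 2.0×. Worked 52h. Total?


$1600.00

Regular: 40h × $25 = $1000.00
Overtime: 52 - 40 = 12h
OT pay: 12h × $25 × 2.0 = $600.00
Total = $1000.00 + $600.00 = $1600.00


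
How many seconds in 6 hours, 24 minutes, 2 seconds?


Hours: 6 × 3600 = 21600
Minutes: 24 × 60 = 1440
Seconds: 2
Total = 21600 + 1440 + 2 = 23042

23042 seconds


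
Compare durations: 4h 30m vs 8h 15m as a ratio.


Duration 1: 270 minutes
Duration 2: 495 minutes
Ratio = 270:495
GCD = 45
Simplified = 6:11
As a decimal: 6/11 ≈ 0.55

6:11 (0.55)


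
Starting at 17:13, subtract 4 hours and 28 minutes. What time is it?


Start: 1033 minutes from midnight
Subtract: 268 minutes
Remaining: 1033 - 268 = 765
Hours: 12, Minutes: 45

12:45


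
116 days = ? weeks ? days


Weeks: 116 ÷ 7 = 16 remainder 4

16 weeks 4 days


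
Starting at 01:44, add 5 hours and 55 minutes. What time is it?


07:39

Start: 104 minutes from midnight
Add: 355 minutes
Total: 459 minutes
Hours: 459 ÷ 60 = 7 remainder 39


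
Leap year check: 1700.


No

Rules: divisible by 4 AND (not by 100 OR by 400)
1700 ÷ 4 = 425 exactly → divisible by 4
1700 ÷ 100 = 17 exactly → divisible by 100
1700 ÷ 400 = 4 remainder 100 → not divisible by 400
Divisible by 100 but not by 400 → not a leap year


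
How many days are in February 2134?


28 days

Month: February (month 2)
February: 28 or 29 (leap year)
2134 leap year? No


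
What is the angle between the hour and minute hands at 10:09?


Hour hand = 10×30 + 9×0.5 = 304.5°
Minute hand = 9×6 = 54°
Difference = |304.5 - 54| = 250.5°
Since > 180°: 360 - 250.5 = 109.5°

109.5°


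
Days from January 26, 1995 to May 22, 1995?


From January 26, 1995 to May 22, 1995
Rest of January 1995: 31 - 26 = 5
Full months: February 1995 28, March 31, April 30
Days into May 1995: 22
Total = 5 + 28 + 31 + 30 + 22 = 116 days

116 days


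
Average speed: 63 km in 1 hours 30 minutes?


42.0 km/h

Distance: 63 km
Time: 1h 30m = 90 min = 90/60 = 3/2 hours
Speed = 63 ÷ (3/2) = 63 × 2 / 3 = 126/3 = 42.0 km/h


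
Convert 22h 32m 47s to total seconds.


Hours: 22 × 3600 = 79200
Minutes: 32 × 60 = 1920
Seconds: 47
Total = 79200 + 1920 + 47 = 81167

81167 seconds


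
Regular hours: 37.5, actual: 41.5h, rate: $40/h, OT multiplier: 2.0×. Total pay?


$1820.00

Regular: 37.5h × $40 = $1500.00
Overtime: 41.5 - 37.5 = 4.0h
OT pay: 4.0h × $40 × 2.0 = $320.00
Total = $1500.00 + $320.00 = $1820.00


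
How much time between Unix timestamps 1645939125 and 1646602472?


663347 seconds (184.3 hours / 7.68 days)

Difference = 1646602472 - 1645939125 = 663347 seconds
In hours: 663347 / 3600 ≈ 184.3
In days: 663347 / 86400 ≈ 7.68


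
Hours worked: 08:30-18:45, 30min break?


9h 45m (585 minutes)

Total time = (18×60+45) - (8×60+30)
= 1125 - 510 = 615 min
Minus break: 615 - 30 = 585 min
= 9h 45m


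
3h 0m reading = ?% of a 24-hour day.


12.5%

Time: 180 minutes
Day: 1440 minutes
Percentage = (180/1440) × 100 = 12.5%


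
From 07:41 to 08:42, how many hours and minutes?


1h 1m

End time in minutes: 8×60 + 42 = 522
Start time in minutes: 7×60 + 41 = 461
Difference = 522 - 461 = 61 minutes
= 1 hours 1 minutes


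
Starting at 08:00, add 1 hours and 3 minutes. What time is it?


09:03

Start: 480 minutes from midnight
Add: 63 minutes
Total: 543 minutes
Hours: 543 ÷ 60 = 9 remainder 3


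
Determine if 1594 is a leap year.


Rules: divisible by 4 AND (not by 100 OR by 400)
1594 ÷ 4 = 398 remainder 2 → not divisible by 4
Not divisible by 4 → not a leap year

No


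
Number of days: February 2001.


28 days

Month: February (month 2)
February: 28 or 29 (leap year)
2001 leap year? No


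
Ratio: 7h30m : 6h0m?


5:4 (1.25)

Duration 1: 450 minutes
Duration 2: 360 minutes
Ratio = 450:360
GCD = 90
Simplified = 5:4
As a decimal: 5/4 = 1.25


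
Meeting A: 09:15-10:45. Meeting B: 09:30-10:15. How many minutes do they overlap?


45 minutes

Meeting A: 555-645 (in minutes from midnight)
Meeting B: 570-615
Overlap start = max(555, 570) = 570
Overlap end = min(645, 615) = 615
Overlap = max(0, 615 - 570) = 45 min


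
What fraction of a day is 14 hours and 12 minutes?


Total minutes: 14×60 + 12 = 852
Day = 24×60 = 1440 minutes
Fraction = 852/1440 ≈ 0.5917
As a percentage: 852/1440 × 100 ≈ 59.17%

0.5917 (59.17%)


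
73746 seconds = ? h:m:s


Hours: 73746 ÷ 3600 = 20 remainder 1746
Minutes: 1746 ÷ 60 = 29 remainder 6
Seconds: 6

20h 29m 6s


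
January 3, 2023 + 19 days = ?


January 22, 2023

Start: January 3, 2023
Add 19 days
January 3 + 19 = January 22, 2023


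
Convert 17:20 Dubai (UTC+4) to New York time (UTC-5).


Time difference = UTC-5 - UTC+4 = -9 hours
New hour = (17 -9) mod 24
= 8 mod 24 = 8
Minutes unchanged → 08:20

08:20


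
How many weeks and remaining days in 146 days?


20 weeks 6 days

Weeks: 146 ÷ 7 = 20 remainder 6


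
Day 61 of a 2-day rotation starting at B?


Shifts: A, B
Start: B (index 1)
Day 61: (1 + 61 - 1) mod 2
= 61 mod 2
= 1
Index 1 → shift B

Shift B


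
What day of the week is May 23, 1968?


Zeller's congruence:
q=23, m=5, k=68, j=19
h = (23 + ⌊13×6/5⌋ + 68 + ⌊68/4⌋ + ⌊19/4⌋ - 2×19) mod 7
= (23 + 15 + 68 + 17 + 4 - 38) mod 7
= 89 mod 7 = 5
h=5 → Thursday

Thursday


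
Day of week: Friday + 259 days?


Friday

Start: Friday (index 4)
(4 + 259) mod 7
= 263 mod 7
= 4
Index 4 → Friday


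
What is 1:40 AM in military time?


01:40

Input: 1:40 AM
AM hour stays: 1


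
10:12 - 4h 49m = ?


Start: 612 minutes from midnight
Subtract: 289 minutes
Remaining: 612 - 289 = 323
Hours: 5, Minutes: 23

05:23


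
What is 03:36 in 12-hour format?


3:36 AM

Hour: 3
3 < 12 → AM


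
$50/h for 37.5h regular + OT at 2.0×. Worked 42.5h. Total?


Regular: 37.5h × $50 = $1875.00
Overtime: 42.5 - 37.5 = 5.0h
OT pay: 5.0h × $50 × 2.0 = $500.00
Total = $1875.00 + $500.00 = $2375.00

$2375.00


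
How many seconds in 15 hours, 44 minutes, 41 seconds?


56681 seconds

Hours: 15 × 3600 = 54000
Minutes: 44 × 60 = 2640
Seconds: 41
Total = 54000 + 2640 + 41 = 56681


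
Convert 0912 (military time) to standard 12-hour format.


Hour: 9
9 < 12 → AM

9:12 AM


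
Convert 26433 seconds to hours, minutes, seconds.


7h 20m 33s

Hours: 26433 ÷ 3600 = 7 remainder 1233
Minutes: 1233 ÷ 60 = 20 remainder 33
Seconds: 33


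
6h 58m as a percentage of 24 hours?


Total minutes: 6×60 + 58 = 418
Day = 24×60 = 1440 minutes
Fraction = 418/1440 ≈ 0.2903
As a percentage: 418/1440 × 100 ≈ 29.03%

0.2903 (29.03%)


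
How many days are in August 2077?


Month: August (month 8)
August has 31 days

31 days


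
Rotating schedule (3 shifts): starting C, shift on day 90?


Shift B

Shifts: A, B, C
Start: C (index 2)
Day 90: (2 + 90 - 1) mod 3
= 91 mod 3
= 1
Index 1 → shift B


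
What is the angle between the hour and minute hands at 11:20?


Hour hand = 11×30 + 20×0.5 = 340.0°
Minute hand = 20×6 = 120°
Difference = |340.0 - 120| = 220.0°
Since > 180°: 360 - 220.0 = 140.0°

140.0°


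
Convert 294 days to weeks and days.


42 weeks 0 days

Weeks: 294 ÷ 7 = 42 remainder 0


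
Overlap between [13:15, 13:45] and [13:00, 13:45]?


Meeting A: 795-825 (in minutes from midnight)
Meeting B: 780-825
Overlap start = max(795, 780) = 795
Overlap end = min(825, 825) = 825
Overlap = max(0, 825 - 795) = 30 min

30 minutes


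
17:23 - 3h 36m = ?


13:47

Start: 1043 minutes from midnight
Subtract: 216 minutes
Remaining: 1043 - 216 = 827
Hours: 13, Minutes: 47


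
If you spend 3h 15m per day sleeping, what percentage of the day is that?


Time: 195 minutes
Day: 1440 minutes
Percentage = (195/1440) × 100 ≈ 13.5%

13.5%


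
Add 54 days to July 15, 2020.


September 7, 2020

Start: July 15, 2020
Add 54 days
July 15 → August 1: 31 - 15 + 1 = 17 days (54 - 17 = 37 left)
August 1 → September 1: 31 - 1 + 1 = 31 days (37 - 31 = 6 left)
September 1 + 6 = September 7, 2020


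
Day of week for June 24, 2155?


Zeller's congruence:
q=24, m=6, k=55, j=21
h = (24 + ⌊13×7/5⌋ + 55 + ⌊55/4⌋ + ⌊21/4⌋ - 2×21) mod 7
= (24 + 18 + 55 + 13 + 5 - 42) mod 7
= 73 mod 7 = 3
h=3 → Tuesday

Tuesday


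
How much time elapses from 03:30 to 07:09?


3h 39m

End time in minutes: 7×60 + 9 = 429
Start time in minutes: 3×60 + 30 = 210
Difference = 429 - 210 = 219 minutes
= 3 hours 39 minutes


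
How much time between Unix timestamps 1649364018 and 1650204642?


840624 seconds (233.5 hours / 9.73 days)

Difference = 1650204642 - 1649364018 = 840624 seconds
In hours: 840624 / 3600 ≈ 233.5
In days: 840624 / 86400 ≈ 9.73


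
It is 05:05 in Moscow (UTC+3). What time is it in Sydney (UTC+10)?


Time difference = UTC+10 - UTC+3 = +7 hours
New hour = (5 + 7) mod 24
= 12 mod 24 = 12
Minutes unchanged → 12:05

12:05


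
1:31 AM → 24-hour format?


Input: 1:31 AM
AM hour stays: 1

01:31


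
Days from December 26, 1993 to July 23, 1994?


209 days

From December 26, 1993 to July 23, 1994
Rest of December 1993: 31 - 26 = 5
Full months: January 31, February 1994 28, March 31, April 30, May 31, June 30
Days into July 1994: 23
Total = 5 + 31 + 28 + 31 + 30 + 31 + 30 + 23 = 209 days


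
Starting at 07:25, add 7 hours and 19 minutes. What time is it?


14:44

Start: 445 minutes from midnight
Add: 439 minutes
Total: 884 minutes
Hours: 884 ÷ 60 = 14 remainder 44


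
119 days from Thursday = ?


Thursday

Start: Thursday (index 3)
(3 + 119) mod 7
= 122 mod 7
= 3
Index 3 → Thursday


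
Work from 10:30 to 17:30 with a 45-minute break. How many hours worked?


Total time = (17×60+30) - (10×60+30)
= 1050 - 630 = 420 min
Minus break: 420 - 45 = 375 min
= 6h 15m

6h 15m (375 minutes)


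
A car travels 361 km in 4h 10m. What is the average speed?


Distance: 361 km
Time: 4h 10m = 250 min = 250/60 = 25/6 hours
Speed = 361 ÷ (25/6) = 361 × 6 / 25 = 2166/25 ≈ 86.6 km/h

86.6 km/h


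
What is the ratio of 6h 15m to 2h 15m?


Duration 1: 375 minutes
Duration 2: 135 minutes
Ratio = 375:135
GCD = 15
Simplified = 25:9
As a decimal: 25/9 ≈ 2.78

25:9 (2.78)


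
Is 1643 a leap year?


No

Rules: divisible by 4 AND (not by 100 OR by 400)
1643 ÷ 4 = 410 remainder 3 → not divisible by 4
Not divisible by 4 → not a leap year


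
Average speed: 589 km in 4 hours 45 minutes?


124.0 km/h

Distance: 589 km
Time: 4h 45m = 285 min = 285/60 = 19/4 hours
Speed = 589 ÷ (19/4) = 589 × 4 / 19 = 2356/19 = 124.0 km/h


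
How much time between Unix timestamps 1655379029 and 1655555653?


176624 seconds (49.1 hours / 2.04 days)

Difference = 1655555653 - 1655379029 = 176624 seconds
In hours: 176624 / 3600 ≈ 49.1
In days: 176624 / 86400 ≈ 2.04


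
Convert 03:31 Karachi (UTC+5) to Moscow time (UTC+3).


Time difference = UTC+3 - UTC+5 = -2 hours
New hour = (3 -2) mod 24
= 1 mod 24 = 1
Minutes unchanged → 01:31

01:31


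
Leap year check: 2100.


No

Rules: divisible by 4 AND (not by 100 OR by 400)
2100 ÷ 4 = 525 exactly → divisible by 4
2100 ÷ 100 = 21 exactly → divisible by 100
2100 ÷ 400 = 5 remainder 100 → not divisible by 400
Divisible by 100 but not by 400 → not a leap year


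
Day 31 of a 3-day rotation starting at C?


Shift C

Shifts: A, B, C
Start: C (index 2)
Day 31: (2 + 31 - 1) mod 3
= 32 mod 3
= 2
Index 2 → shift C


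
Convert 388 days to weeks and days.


55 weeks 3 days

Weeks: 388 ÷ 7 = 55 remainder 3


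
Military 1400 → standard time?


2:00 PM

Hour: 14
14 - 12 = 2 → PM


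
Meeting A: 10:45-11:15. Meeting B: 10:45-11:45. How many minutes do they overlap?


Meeting A: 645-675 (in minutes from midnight)
Meeting B: 645-705
Overlap start = max(645, 645) = 645
Overlap end = min(675, 705) = 675
Overlap = max(0, 675 - 645) = 30 min

30 minutes


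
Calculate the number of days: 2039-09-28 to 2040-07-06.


From September 28, 2039 to July 6, 2040
Rest of September 2039: 30 - 28 = 2
Full months: October 31, November 30, December 31, January 31, February 2040 29, March 31, April 30, May 31, June 30
Days into July 2040: 6
Total = 2 + 31 + 30 + 31 + 31 + 29 + 31 + 30 + 31 + 30 + 6 = 282 days

282 days


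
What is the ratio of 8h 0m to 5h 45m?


32:23 (1.39)

Duration 1: 480 minutes
Duration 2: 345 minutes
Ratio = 480:345
GCD = 15
Simplified = 32:23
As a decimal: 32/23 ≈ 1.39


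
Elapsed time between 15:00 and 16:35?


End time in minutes: 16×60 + 35 = 995
Start time in minutes: 15×60 + 0 = 900
Difference = 995 - 900 = 95 minutes
= 1 hours 35 minutes

1h 35m


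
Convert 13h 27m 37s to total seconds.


48457 seconds

Hours: 13 × 3600 = 46800
Minutes: 27 × 60 = 1620
Seconds: 37
Total = 46800 + 1620 + 37 = 48457


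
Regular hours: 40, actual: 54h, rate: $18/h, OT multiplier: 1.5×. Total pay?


$1098.00

Regular: 40h × $18 = $720.00
Overtime: 54 - 40 = 14h
OT pay: 14h × $18 × 1.5 = $378.00
Total = $720.00 + $378.00 = $1098.00


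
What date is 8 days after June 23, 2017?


July 1, 2017

Start: June 23, 2017
Add 8 days
June 23 → July 1: 30 - 23 + 1 = 8 days (8 - 8 = 0 left)
Land exactly on July 1, 2017


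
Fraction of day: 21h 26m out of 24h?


Total minutes: 21×60 + 26 = 1286
Day = 24×60 = 1440 minutes
Fraction = 1286/1440 ≈ 0.8931
As a percentage: 1286/1440 × 100 ≈ 89.31%

0.8931 (89.31%)


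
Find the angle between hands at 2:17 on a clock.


Hour hand = 2×30 + 17×0.5 = 68.5°
Minute hand = 17×6 = 102°
Difference = |68.5 - 102| = 33.5°

33.5°


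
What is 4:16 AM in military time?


Input: 4:16 AM
AM hour stays: 4

04:16


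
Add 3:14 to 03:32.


Start: 212 minutes from midnight
Add: 194 minutes
Total: 406 minutes
Hours: 406 ÷ 60 = 6 remainder 46

06:46


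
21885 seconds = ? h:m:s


6h 4m 45s

Hours: 21885 ÷ 3600 = 6 remainder 285
Minutes: 285 ÷ 60 = 4 remainder 45
Seconds: 45


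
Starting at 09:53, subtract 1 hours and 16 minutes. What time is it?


Start: 593 minutes from midnight
Subtract: 76 minutes
Remaining: 593 - 76 = 517
Hours: 8, Minutes: 37

08:37


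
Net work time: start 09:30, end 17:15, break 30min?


Total time = (17×60+15) - (9×60+30)
= 1035 - 570 = 465 min
Minus break: 465 - 30 = 435 min
= 7h 15m

7h 15m (435 minutes)


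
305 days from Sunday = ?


Thursday

Start: Sunday (index 6)
(6 + 305) mod 7
= 311 mod 7
= 3
Index 3 → Thursday


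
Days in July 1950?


31 days

Month: July (month 7)
July has 31 days


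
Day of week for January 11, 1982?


Zeller's congruence:
q=11, m=13, k=81, j=19
h = (11 + ⌊13×14/5⌋ + 81 + ⌊81/4⌋ + ⌊19/4⌋ - 2×19) mod 7
= (11 + 36 + 81 + 20 + 4 - 38) mod 7
= 114 mod 7 = 2
h=2 → Monday

Monday


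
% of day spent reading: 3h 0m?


12.5%

Time: 180 minutes
Day: 1440 minutes
Percentage = (180/1440) × 100 = 12.5%


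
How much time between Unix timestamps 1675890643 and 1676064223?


Difference = 1676064223 - 1675890643 = 173580 seconds
In hours: 173580 / 3600 ≈ 48.2
In days: 173580 / 86400 ≈ 2.01

173580 seconds (48.2 hours / 2.01 days)


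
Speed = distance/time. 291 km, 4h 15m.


Distance: 291 km
Time: 4h 15m = 255 min = 255/60 = 17/4 hours
Speed = 291 ÷ (17/4) = 291 × 4 / 17 = 1164/17 ≈ 68.5 km/h

68.5 km/h


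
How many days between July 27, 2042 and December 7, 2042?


From July 27, 2042 to December 7, 2042
Rest of July 2042: 31 - 27 = 4
Full months: August 31, September 30, October 31, November 30
Days into December 2042: 7
Total = 4 + 31 + 30 + 31 + 30 + 7 = 133 days

133 days


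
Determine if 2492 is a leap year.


Rules: divisible by 4 AND (not by 100 OR by 400)
2492 ÷ 4 = 623 exactly → divisible by 4
2492 ÷ 100 = 24 remainder 92 → not divisible by 100
Divisible by 4 but not by 100 → leap year

Yes


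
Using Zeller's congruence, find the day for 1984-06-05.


Tuesday

Zeller's congruence:
q=5, m=6, k=84, j=19
h = (5 + ⌊13×7/5⌋ + 84 + ⌊84/4⌋ + ⌊19/4⌋ - 2×19) mod 7
= (5 + 18 + 84 + 21 + 4 - 38) mod 7
= 94 mod 7 = 3
h=3 → Tuesday


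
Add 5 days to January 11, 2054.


January 16, 2054

Start: January 11, 2054
Add 5 days
January 11 + 5 = January 16, 2054


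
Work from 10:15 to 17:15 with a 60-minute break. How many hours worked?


6h 0m (360 minutes)

Total time = (17×60+15) - (10×60+15)
= 1035 - 615 = 420 min
Minus break: 420 - 60 = 360 min
= 6h 0m


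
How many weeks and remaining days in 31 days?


4 weeks 3 days

Weeks: 31 ÷ 7 = 4 remainder 3


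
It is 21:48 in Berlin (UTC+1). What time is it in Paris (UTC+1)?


21:48

Time difference = UTC+1 - UTC+1 = +0 hours
New hour = (21 + 0) mod 24
= 21 mod 24 = 21
Minutes unchanged → 21:48


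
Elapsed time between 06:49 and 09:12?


End time in minutes: 9×60 + 12 = 552
Start time in minutes: 6×60 + 49 = 409
Difference = 552 - 409 = 143 minutes
= 2 hours 23 minutes

2h 23m


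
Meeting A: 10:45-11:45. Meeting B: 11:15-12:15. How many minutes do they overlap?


Meeting A: 645-705 (in minutes from midnight)
Meeting B: 675-735
Overlap start = max(645, 675) = 675
Overlap end = min(705, 735) = 705
Overlap = max(0, 705 - 675) = 30 min

30 minutes


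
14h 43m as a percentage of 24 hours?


Total minutes: 14×60 + 43 = 883
Day = 24×60 = 1440 minutes
Fraction = 883/1440 ≈ 0.6132
As a percentage: 883/1440 × 100 ≈ 61.32%

0.6132 (61.32%)


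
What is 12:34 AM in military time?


00:34

Input: 12:34 AM
12 AM → 00 (midnight)


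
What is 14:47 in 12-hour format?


2:47 PM

Hour: 14
14 - 12 = 2 → PM


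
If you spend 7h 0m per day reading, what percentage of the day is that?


29.2%

Time: 420 minutes
Day: 1440 minutes
Percentage = (420/1440) × 100 ≈ 29.2%


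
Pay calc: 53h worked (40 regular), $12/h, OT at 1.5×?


Regular: 40h × $12 = $480.00
Overtime: 53 - 40 = 13h
OT pay: 13h × $12 × 1.5 = $234.00
Total = $480.00 + $234.00 = $714.00

$714.00


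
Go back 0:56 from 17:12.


16:16

Start: 1032 minutes from midnight
Subtract: 56 minutes
Remaining: 1032 - 56 = 976
Hours: 16, Minutes: 16


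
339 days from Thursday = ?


Sunday

Start: Thursday (index 3)
(3 + 339) mod 7
= 342 mod 7
= 6
Index 6 → Sunday


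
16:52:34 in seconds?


Hours: 16 × 3600 = 57600
Minutes: 52 × 60 = 3120
Seconds: 34
Total = 57600 + 3120 + 34 = 60754

60754 seconds


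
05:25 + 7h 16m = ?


12:41

Start: 325 minutes from midnight
Add: 436 minutes
Total: 761 minutes
Hours: 761 ÷ 60 = 12 remainder 41


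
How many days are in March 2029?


31 days

Month: March (month 3)
March has 31 days


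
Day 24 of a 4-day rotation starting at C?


Shifts: A, B, C, D
Start: C (index 2)
Day 24: (2 + 24 - 1) mod 4
= 25 mod 4
= 1
Index 1 → shift B

Shift B


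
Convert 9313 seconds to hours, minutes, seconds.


2h 35m 13s

Hours: 9313 ÷ 3600 = 2 remainder 2113
Minutes: 2113 ÷ 60 = 35 remainder 13
Seconds: 13


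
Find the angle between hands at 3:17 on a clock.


3.5°

Hour hand = 3×30 + 17×0.5 = 98.5°
Minute hand = 17×6 = 102°
Difference = |98.5 - 102| = 3.5°


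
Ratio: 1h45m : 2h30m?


Duration 1: 105 minutes
Duration 2: 150 minutes
Ratio = 105:150
GCD = 15
Simplified = 7:10
As a decimal: 7/10 = 0.70

7:10 (0.70)


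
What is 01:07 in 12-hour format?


Hour: 1
1 < 12 → AM

1:07 AM


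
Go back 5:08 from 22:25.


Start: 1345 minutes from midnight
Subtract: 308 minutes
Remaining: 1345 - 308 = 1037
Hours: 17, Minutes: 17

17:17


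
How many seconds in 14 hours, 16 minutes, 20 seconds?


51380 seconds

Hours: 14 × 3600 = 50400
Minutes: 16 × 60 = 960
Seconds: 20
Total = 50400 + 960 + 20 = 51380


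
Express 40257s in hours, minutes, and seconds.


11h 10m 57s

Hours: 40257 ÷ 3600 = 11 remainder 657
Minutes: 657 ÷ 60 = 10 remainder 57
Seconds: 57


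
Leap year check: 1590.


No

Rules: divisible by 4 AND (not by 100 OR by 400)
1590 ÷ 4 = 397 remainder 2 → not divisible by 4
Not divisible by 4 → not a leap year


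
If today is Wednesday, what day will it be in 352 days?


Start: Wednesday (index 2)
(2 + 352) mod 7
= 354 mod 7
= 4
Index 4 → Friday

Friday


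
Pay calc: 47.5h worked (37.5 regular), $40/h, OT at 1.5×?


$2100.00

Regular: 37.5h × $40 = $1500.00
Overtime: 47.5 - 37.5 = 10.0h
OT pay: 10.0h × $40 × 1.5 = $600.00
Total = $1500.00 + $600.00 = $2100.00


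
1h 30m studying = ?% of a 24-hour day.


Time: 90 minutes
Day: 1440 minutes
Percentage = (90/1440) × 100 ≈ 6.3%

6.3%


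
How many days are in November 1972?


30 days

Month: November (month 11)
November has 30 days


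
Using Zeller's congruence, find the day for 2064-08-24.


Sunday

Zeller's congruence:
q=24, m=8, k=64, j=20
h = (24 + ⌊13×9/5⌋ + 64 + ⌊64/4⌋ + ⌊20/4⌋ - 2×20) mod 7
= (24 + 23 + 64 + 16 + 5 - 40) mod 7
= 92 mod 7 = 1
h=1 → Sunday


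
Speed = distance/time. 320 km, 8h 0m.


40.0 km/h

Distance: 320 km
Time: 8 hours
Speed = 320 / 8 = 40.0 km/h


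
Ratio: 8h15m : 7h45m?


33:31 (1.06)

Duration 1: 495 minutes
Duration 2: 465 minutes
Ratio = 495:465
GCD = 15
Simplified = 33:31
As a decimal: 33/31 ≈ 1.06


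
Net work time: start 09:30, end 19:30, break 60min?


Total time = (19×60+30) - (9×60+30)
= 1170 - 570 = 600 min
Minus break: 600 - 60 = 540 min
= 9h 0m

9h 0m (540 minutes)


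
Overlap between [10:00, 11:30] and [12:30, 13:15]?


Meeting A: 600-690 (in minutes from midnight)
Meeting B: 750-795
Overlap start = max(600, 750) = 750
Overlap end = min(690, 795) = 690
Overlap = max(0, 690 - 750) = 0 min

0 minutes


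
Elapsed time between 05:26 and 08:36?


3h 10m

End time in minutes: 8×60 + 36 = 516
Start time in minutes: 5×60 + 26 = 326
Difference = 516 - 326 = 190 minutes
= 3 hours 10 minutes
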